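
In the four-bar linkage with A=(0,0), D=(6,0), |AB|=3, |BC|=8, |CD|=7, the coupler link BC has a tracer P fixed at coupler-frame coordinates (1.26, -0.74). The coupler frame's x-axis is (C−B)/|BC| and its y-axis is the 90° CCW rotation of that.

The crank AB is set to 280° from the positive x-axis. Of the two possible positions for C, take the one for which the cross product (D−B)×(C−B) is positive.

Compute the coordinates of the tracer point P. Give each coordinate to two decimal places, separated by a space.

1.35 -1.75

A=(0,0), D=(6.00,0)
B = A + 3.00·(cos280°, sin280°) = (0.5209, -2.9544)
|BD| = 6.2248
circle(B,8.00) ∩ circle(D,7.00): a=4.3173, h=6.7351
  candidates: C₊=(1.1244,5.0228) cross=41.925; C₋=(7.5176,-6.8335) cross=-41.925
  mode + wants cross > 0 → take C=(1.1244,5.0228) (cross=41.925)
ex = (C−B)/|BC| = (0.0754,0.9972); ey = (-0.9972,0.0754)
P = B + 1.26·ex + -0.74·ey = (1.3539,-1.7538)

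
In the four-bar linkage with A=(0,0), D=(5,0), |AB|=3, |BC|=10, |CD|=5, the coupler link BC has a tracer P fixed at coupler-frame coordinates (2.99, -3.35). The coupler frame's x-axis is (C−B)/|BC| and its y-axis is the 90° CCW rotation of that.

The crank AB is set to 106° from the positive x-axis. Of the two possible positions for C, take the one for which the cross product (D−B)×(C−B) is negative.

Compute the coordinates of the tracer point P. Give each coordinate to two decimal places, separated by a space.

A=(0,0), D=(5.00,0)
B = A + 3.00·(cos106°, sin106°) = (-0.8269, 2.8838)
|BD| = 6.5015
circle(B,10.00) ∩ circle(D,5.00): a=9.0187, h=4.3202
  candidates: C₊=(9.1723,2.7554) cross=28.087; C₋=(5.3398,-4.9884) cross=-28.087
  mode - wants cross < 0 → take C=(5.3398,-4.9884) (cross=-28.087)
ex = (C−B)/|BC| = (0.6167,-0.7872); ey = (0.7872,0.6167)
P = B + 2.99·ex + -3.35·ey = (-1.6203,-1.5359)

-1.62 -1.54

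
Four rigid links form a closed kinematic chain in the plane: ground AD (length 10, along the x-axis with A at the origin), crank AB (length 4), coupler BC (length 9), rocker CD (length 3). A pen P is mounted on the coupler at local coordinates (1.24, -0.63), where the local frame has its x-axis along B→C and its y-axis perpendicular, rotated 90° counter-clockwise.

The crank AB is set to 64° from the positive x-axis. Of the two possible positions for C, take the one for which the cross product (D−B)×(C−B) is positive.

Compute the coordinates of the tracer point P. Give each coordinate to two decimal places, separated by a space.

A=(0,0), D=(10.00,0)
B = A + 4.00·(cos64°, sin64°) = (1.7535, 3.5952)
|BD| = 8.9961
circle(B,9.00) ∩ circle(D,3.00): a=8.4998, h=2.9587
  candidates: C₊=(10.7274,2.9105) cross=26.616; C₋=(8.3626,-2.5138) cross=-26.616
  mode + wants cross > 0 → take C=(10.7274,2.9105) (cross=26.616)
ex = (C−B)/|BC| = (0.9971,-0.0761); ey = (0.0761,0.9971)
P = B + 1.24·ex + -0.63·ey = (2.9420,2.8727)

2.94 2.87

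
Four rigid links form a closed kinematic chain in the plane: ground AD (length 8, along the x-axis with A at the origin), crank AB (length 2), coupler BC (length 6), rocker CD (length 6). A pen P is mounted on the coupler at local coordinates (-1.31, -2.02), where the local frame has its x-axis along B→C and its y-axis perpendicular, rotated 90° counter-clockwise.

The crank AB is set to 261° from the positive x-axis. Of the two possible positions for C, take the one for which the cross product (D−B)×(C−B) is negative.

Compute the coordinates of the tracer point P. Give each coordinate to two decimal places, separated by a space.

-2.48 -3.02

A=(0,0), D=(8.00,0)
B = A + 2.00·(cos261°, sin261°) = (-0.3129, -1.9754)
|BD| = 8.5443
circle(B,6.00) ∩ circle(D,6.00): a=4.2722, h=4.2129
  candidates: C₊=(2.8696,3.1111) cross=35.996; C₋=(4.8176,-5.0865) cross=-35.996
  mode - wants cross < 0 → take C=(4.8176,-5.0865) (cross=-35.996)
ex = (C−B)/|BC| = (0.8551,-0.5185); ey = (0.5185,0.8551)
P = B + -1.31·ex + -2.02·ey = (-2.4804,-3.0234)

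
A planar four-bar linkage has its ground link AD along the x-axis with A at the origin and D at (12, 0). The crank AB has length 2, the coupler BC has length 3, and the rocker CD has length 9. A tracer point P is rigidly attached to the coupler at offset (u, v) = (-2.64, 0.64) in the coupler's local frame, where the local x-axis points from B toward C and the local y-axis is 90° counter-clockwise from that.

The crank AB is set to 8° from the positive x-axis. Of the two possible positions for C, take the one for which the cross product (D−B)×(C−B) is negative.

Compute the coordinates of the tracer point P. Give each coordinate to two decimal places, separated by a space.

A=(0,0), D=(12.00,0)
B = A + 2.00·(cos8°, sin8°) = (1.9805, 0.2783)
|BD| = 10.0233
circle(B,3.00) ∩ circle(D,9.00): a=1.4200, h=2.6426
  candidates: C₊=(3.4734,2.8805) cross=26.488; C₋=(3.3266,-2.4027) cross=-26.488
  mode - wants cross < 0 → take C=(3.3266,-2.4027) (cross=-26.488)
ex = (C−B)/|BC| = (0.4487,-0.8937); ey = (0.8937,0.4487)
P = B + -2.64·ex + 0.64·ey = (1.3679,2.9248)

1.37 2.92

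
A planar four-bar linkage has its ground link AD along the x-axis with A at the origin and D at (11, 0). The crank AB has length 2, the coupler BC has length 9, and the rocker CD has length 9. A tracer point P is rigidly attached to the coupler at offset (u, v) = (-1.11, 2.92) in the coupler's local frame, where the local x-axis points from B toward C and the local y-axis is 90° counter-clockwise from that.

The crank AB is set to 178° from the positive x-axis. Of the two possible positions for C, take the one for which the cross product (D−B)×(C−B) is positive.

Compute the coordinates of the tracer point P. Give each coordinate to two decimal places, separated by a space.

A=(0,0), D=(11.00,0)
B = A + 2.00·(cos178°, sin178°) = (-1.9988, 0.0698)
|BD| = 12.9990
circle(B,9.00) ∩ circle(D,9.00): a=6.4995, h=6.2255
  candidates: C₊=(4.5340,6.2603) cross=80.925; C₋=(4.4672,-6.1905) cross=-80.925
  mode + wants cross > 0 → take C=(4.5340,6.2603) (cross=80.925)
ex = (C−B)/|BC| = (0.7259,0.6878); ey = (-0.6878,0.7259)
P = B + -1.11·ex + 2.92·ey = (-4.8130,1.4258)

-4.81 1.43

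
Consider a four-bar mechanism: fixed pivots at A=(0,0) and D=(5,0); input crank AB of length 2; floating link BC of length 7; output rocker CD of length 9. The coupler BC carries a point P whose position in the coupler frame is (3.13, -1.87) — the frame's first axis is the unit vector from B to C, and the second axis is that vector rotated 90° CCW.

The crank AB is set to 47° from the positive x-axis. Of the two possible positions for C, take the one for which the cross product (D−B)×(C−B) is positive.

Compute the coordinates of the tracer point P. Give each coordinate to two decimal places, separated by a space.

3.46 4.45

A=(0,0), D=(5.00,0)
B = A + 2.00·(cos47°, sin47°) = (1.3640, 1.4627)
|BD| = 3.9192
circle(B,7.00) ∩ circle(D,9.00): a=-2.1229, h=6.6703
  candidates: C₊=(1.8840,8.4434) cross=26.142; C₋=(-3.0950,-3.9334) cross=-26.142
  mode + wants cross > 0 → take C=(1.8840,8.4434) (cross=26.142)
ex = (C−B)/|BC| = (0.0743,0.9972); ey = (-0.9972,0.0743)
P = B + 3.13·ex + -1.87·ey = (3.4613,4.4451)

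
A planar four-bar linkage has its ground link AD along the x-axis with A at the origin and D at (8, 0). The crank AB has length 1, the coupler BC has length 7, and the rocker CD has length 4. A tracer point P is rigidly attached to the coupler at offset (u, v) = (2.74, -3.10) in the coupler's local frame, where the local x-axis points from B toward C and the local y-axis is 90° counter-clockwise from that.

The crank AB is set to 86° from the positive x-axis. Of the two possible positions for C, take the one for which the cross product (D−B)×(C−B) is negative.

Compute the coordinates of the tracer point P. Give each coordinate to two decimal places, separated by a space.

0.38 -3.13

A=(0,0), D=(8.00,0)
B = A + 1.00·(cos86°, sin86°) = (0.0698, 0.9976)
|BD| = 7.9927
circle(B,7.00) ∩ circle(D,4.00): a=6.0607, h=3.5025
  candidates: C₊=(6.5203,3.7162) cross=27.994; C₋=(5.6460,-3.2340) cross=-27.994
  mode - wants cross < 0 → take C=(5.6460,-3.2340) (cross=-27.994)
ex = (C−B)/|BC| = (0.7966,-0.6045); ey = (0.6045,0.7966)
P = B + 2.74·ex + -3.10·ey = (0.3785,-3.1282)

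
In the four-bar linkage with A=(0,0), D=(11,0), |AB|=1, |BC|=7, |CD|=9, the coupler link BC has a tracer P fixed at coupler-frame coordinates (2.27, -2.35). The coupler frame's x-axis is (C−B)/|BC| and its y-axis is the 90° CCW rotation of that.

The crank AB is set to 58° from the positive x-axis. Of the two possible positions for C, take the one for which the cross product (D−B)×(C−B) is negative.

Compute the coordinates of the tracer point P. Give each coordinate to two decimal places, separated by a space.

-0.50 -2.25

A=(0,0), D=(11.00,0)
B = A + 1.00·(cos58°, sin58°) = (0.5299, 0.8480)
|BD| = 10.5044
circle(B,7.00) ∩ circle(D,9.00): a=3.7290, h=5.9241
  candidates: C₊=(4.7250,6.4517) cross=62.229; C₋=(3.7685,-5.3577) cross=-62.229
  mode - wants cross < 0 → take C=(3.7685,-5.3577) (cross=-62.229)
ex = (C−B)/|BC| = (0.4627,-0.8865); ey = (0.8865,0.4627)
P = B + 2.27·ex + -2.35·ey = (-0.5032,-2.2516)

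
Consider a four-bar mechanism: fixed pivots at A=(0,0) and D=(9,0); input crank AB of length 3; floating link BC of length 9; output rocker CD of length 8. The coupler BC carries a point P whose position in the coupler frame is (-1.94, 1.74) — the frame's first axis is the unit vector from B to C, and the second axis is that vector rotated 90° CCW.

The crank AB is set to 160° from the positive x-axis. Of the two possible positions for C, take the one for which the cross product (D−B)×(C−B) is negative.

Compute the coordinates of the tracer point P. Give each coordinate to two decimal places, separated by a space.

-2.85 3.63

A=(0,0), D=(9.00,0)
B = A + 3.00·(cos160°, sin160°) = (-2.8191, 1.0261)
|BD| = 11.8635
circle(B,9.00) ∩ circle(D,8.00): a=6.6482, h=6.0664
  candidates: C₊=(4.3289,6.4947) cross=71.969; C₋=(3.2796,-5.5926) cross=-71.969
  mode - wants cross < 0 → take C=(3.2796,-5.5926) (cross=-71.969)
ex = (C−B)/|BC| = (0.6776,-0.7354); ey = (0.7354,0.6776)
P = B + -1.94·ex + 1.74·ey = (-2.8541,3.6318)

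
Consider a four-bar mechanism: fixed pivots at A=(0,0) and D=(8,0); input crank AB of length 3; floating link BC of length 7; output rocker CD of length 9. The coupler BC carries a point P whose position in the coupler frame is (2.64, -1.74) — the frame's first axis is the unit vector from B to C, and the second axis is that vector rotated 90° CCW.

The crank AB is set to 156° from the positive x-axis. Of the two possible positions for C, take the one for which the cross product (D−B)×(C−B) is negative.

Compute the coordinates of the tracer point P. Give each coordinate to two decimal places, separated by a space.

A=(0,0), D=(8.00,0)
B = A + 3.00·(cos156°, sin156°) = (-2.7406, 1.2202)
|BD| = 10.8097
circle(B,7.00) ∩ circle(D,9.00): a=3.9247, h=5.7963
  candidates: C₊=(1.8133,6.5364) cross=62.656; C₋=(0.5047,-4.9820) cross=-62.656
  mode - wants cross < 0 → take C=(0.5047,-4.9820) (cross=-62.656)
ex = (C−B)/|BC| = (0.4636,-0.8860); ey = (0.8860,0.4636)
P = B + 2.64·ex + -1.74·ey = (-3.0584,-1.9256)

-3.06 -1.93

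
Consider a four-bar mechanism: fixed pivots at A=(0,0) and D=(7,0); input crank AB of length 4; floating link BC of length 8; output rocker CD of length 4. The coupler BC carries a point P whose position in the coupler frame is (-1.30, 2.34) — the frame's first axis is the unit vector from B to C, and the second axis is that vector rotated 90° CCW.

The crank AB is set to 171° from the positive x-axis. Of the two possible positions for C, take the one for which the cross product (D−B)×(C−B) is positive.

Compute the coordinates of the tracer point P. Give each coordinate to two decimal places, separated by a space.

A=(0,0), D=(7.00,0)
B = A + 4.00·(cos171°, sin171°) = (-3.9508, 0.6257)
|BD| = 10.9686
circle(B,8.00) ∩ circle(D,4.00): a=7.6724, h=2.2660
  candidates: C₊=(3.8384,2.4504) cross=24.855; C₋=(3.5798,-2.0743) cross=-24.855
  mode + wants cross > 0 → take C=(3.8384,2.4504) (cross=24.855)
ex = (C−B)/|BC| = (0.9736,0.2281); ey = (-0.2281,0.9736)
P = B + -1.30·ex + 2.34·ey = (-5.7502,2.6076)

-5.75 2.61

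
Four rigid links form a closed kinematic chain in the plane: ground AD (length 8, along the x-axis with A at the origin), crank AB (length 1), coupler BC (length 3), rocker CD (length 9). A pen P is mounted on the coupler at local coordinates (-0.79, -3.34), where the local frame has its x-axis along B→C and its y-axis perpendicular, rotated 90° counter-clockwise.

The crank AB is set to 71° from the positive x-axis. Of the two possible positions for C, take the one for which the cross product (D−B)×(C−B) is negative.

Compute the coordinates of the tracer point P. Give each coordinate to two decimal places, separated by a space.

A=(0,0), D=(8.00,0)
B = A + 1.00·(cos71°, sin71°) = (0.3256, 0.9455)
|BD| = 7.7325
circle(B,3.00) ∩ circle(D,9.00): a=-0.7895, h=2.8943
  candidates: C₊=(-0.1041,3.9146) cross=22.380; C₋=(-0.8119,-1.8305) cross=-22.380
  mode - wants cross < 0 → take C=(-0.8119,-1.8305) (cross=-22.380)
ex = (C−B)/|BC| = (-0.3792,-0.9253); ey = (0.9253,-0.3792)
P = B + -0.79·ex + -3.34·ey = (-2.4655,2.9429)

-2.47 2.94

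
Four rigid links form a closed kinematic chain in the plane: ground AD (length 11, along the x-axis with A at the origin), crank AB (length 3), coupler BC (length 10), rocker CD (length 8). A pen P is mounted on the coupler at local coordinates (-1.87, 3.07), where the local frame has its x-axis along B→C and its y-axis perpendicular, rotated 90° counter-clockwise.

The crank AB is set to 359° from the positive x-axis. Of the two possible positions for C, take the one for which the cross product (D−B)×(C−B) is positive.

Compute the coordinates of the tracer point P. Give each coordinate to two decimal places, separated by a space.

A=(0,0), D=(11.00,0)
B = A + 3.00·(cos359°, sin359°) = (2.9995, -0.0524)
|BD| = 8.0006
circle(B,10.00) ∩ circle(D,8.00): a=6.2501, h=7.8061
  candidates: C₊=(9.1985,7.7945) cross=62.454; C₋=(9.3006,-7.8174) cross=-62.454
  mode + wants cross > 0 → take C=(9.1985,7.7945) (cross=62.454)
ex = (C−B)/|BC| = (0.6199,0.7847); ey = (-0.7847,0.6199)
P = B + -1.87·ex + 3.07·ey = (-0.5686,0.3833)

-0.57 0.38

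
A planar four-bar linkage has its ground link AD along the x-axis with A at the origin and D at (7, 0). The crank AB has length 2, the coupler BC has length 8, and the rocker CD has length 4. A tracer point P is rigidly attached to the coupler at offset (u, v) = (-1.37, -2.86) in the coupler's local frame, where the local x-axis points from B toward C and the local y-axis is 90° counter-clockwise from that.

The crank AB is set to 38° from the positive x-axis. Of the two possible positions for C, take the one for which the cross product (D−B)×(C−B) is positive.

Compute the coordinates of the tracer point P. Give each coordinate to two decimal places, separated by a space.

0.98 -1.88

A=(0,0), D=(7.00,0)
B = A + 2.00·(cos38°, sin38°) = (1.5760, 1.2313)
|BD| = 5.5620
circle(B,8.00) ∩ circle(D,4.00): a=7.0960, h=3.6942
  candidates: C₊=(9.3138,3.2629) cross=20.547; C₋=(7.6781,-3.9421) cross=-20.547
  mode + wants cross > 0 → take C=(9.3138,3.2629) (cross=20.547)
ex = (C−B)/|BC| = (0.9672,0.2539); ey = (-0.2539,0.9672)
P = B + -1.37·ex + -2.86·ey = (0.9772,-1.8828)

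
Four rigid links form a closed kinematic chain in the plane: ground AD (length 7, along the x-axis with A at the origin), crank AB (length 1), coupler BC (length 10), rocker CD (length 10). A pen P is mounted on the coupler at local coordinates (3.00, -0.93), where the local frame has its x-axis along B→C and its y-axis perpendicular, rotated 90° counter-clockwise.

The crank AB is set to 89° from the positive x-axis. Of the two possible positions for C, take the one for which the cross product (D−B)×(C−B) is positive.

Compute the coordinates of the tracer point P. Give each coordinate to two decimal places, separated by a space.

2.28 3.18

A=(0,0), D=(7.00,0)
B = A + 1.00·(cos89°, sin89°) = (0.0175, 0.9998)
|BD| = 7.0538
circle(B,10.00) ∩ circle(D,10.00): a=3.5269, h=9.3574
  candidates: C₊=(4.8351,9.7628) cross=66.005; C₋=(2.1823,-8.7630) cross=-66.005
  mode + wants cross > 0 → take C=(4.8351,9.7628) (cross=66.005)
ex = (C−B)/|BC| = (0.4818,0.8763); ey = (-0.8763,0.4818)
P = B + 3.00·ex + -0.93·ey = (2.2777,3.1807)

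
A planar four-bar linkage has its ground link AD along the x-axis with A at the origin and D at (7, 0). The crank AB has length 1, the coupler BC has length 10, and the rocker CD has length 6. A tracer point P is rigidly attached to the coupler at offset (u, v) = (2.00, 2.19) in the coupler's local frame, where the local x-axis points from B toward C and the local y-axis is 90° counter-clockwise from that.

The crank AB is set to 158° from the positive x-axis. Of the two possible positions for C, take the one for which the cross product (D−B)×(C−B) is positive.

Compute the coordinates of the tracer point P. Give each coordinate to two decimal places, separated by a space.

A=(0,0), D=(7.00,0)
B = A + 1.00·(cos158°, sin158°) = (-0.9272, 0.3746)
|BD| = 7.9360
circle(B,10.00) ∩ circle(D,6.00): a=8.0003, h=5.9997
  candidates: C₊=(7.3474,5.9899) cross=47.613; C₋=(6.7810,-5.9960) cross=-47.613
  mode + wants cross > 0 → take C=(7.3474,5.9899) (cross=47.613)
ex = (C−B)/|BC| = (0.8275,0.5615); ey = (-0.5615,0.8275)
P = B + 2.00·ex + 2.19·ey = (-0.5020,3.3098)

-0.50 3.31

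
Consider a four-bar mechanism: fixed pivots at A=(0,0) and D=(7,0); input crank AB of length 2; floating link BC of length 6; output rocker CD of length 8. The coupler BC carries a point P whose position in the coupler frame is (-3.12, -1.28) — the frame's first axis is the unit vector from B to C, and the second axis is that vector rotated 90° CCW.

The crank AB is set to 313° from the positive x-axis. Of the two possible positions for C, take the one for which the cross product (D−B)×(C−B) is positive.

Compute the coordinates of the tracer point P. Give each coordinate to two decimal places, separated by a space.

3.15 -4.32

A=(0,0), D=(7.00,0)
B = A + 2.00·(cos313°, sin313°) = (1.3640, -1.4627)
|BD| = 5.8227
circle(B,6.00) ∩ circle(D,8.00): a=0.5070, h=5.9785
  candidates: C₊=(0.3529,4.4515) cross=34.811; C₋=(3.3566,-7.1222) cross=-34.811
  mode + wants cross > 0 → take C=(0.3529,4.4515) (cross=34.811)
ex = (C−B)/|BC| = (-0.1685,0.9857); ey = (-0.9857,-0.1685)
P = B + -3.12·ex + -1.28·ey = (3.1515,-4.3224)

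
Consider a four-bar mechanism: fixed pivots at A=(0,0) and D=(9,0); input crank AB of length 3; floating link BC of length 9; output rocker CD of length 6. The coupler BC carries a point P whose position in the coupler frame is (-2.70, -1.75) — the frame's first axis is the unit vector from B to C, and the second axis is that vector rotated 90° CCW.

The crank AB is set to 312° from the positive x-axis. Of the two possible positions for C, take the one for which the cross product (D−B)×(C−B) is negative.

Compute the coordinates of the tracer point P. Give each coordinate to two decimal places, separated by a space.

-1.17 -2.74

A=(0,0), D=(9.00,0)
B = A + 3.00·(cos312°, sin312°) = (2.0074, -2.2294)
|BD| = 7.3394
circle(B,9.00) ∩ circle(D,6.00): a=6.7353, h=5.9695
  candidates: C₊=(6.6112,5.5040) cross=43.813; C₋=(10.2378,-5.8709) cross=-43.813
  mode - wants cross < 0 → take C=(10.2378,-5.8709) (cross=-43.813)
ex = (C−B)/|BC| = (0.9145,-0.4046); ey = (0.4046,0.9145)
P = B + -2.70·ex + -1.75·ey = (-1.1698,-2.7373)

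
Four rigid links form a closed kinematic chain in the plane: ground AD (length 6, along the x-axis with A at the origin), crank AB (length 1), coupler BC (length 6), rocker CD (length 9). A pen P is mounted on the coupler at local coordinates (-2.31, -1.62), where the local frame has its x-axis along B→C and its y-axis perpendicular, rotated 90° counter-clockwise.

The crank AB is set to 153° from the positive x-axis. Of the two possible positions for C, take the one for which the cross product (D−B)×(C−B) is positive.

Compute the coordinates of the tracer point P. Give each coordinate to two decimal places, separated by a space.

0.49 -2.00

A=(0,0), D=(6.00,0)
B = A + 1.00·(cos153°, sin153°) = (-0.8910, 0.4540)
|BD| = 6.9059
circle(B,6.00) ∩ circle(D,9.00): a=0.1949, h=5.9968
  candidates: C₊=(-0.3023,6.4250) cross=41.414; C₋=(-1.0907,-5.5427) cross=-41.414
  mode + wants cross > 0 → take C=(-0.3023,6.4250) (cross=41.414)
ex = (C−B)/|BC| = (0.0981,0.9952); ey = (-0.9952,0.0981)
P = B + -2.31·ex + -1.62·ey = (0.4945,-2.0038)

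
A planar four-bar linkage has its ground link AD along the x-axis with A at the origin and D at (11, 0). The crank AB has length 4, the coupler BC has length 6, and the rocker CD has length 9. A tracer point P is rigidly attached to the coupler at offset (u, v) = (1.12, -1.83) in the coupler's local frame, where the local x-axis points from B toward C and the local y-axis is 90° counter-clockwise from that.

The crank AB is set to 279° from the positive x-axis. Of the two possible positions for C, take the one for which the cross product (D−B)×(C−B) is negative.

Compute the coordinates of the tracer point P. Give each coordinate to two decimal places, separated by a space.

0.56 -6.10

A=(0,0), D=(11.00,0)
B = A + 4.00·(cos279°, sin279°) = (0.6257, -3.9508)
|BD| = 11.1011
circle(B,6.00) ∩ circle(D,9.00): a=3.5237, h=4.8563
  candidates: C₊=(2.1904,1.8416) cross=53.910; C₋=(5.6470,-7.2350) cross=-53.910
  mode - wants cross < 0 → take C=(5.6470,-7.2350) (cross=-53.910)
ex = (C−B)/|BC| = (0.8369,-0.5474); ey = (0.5474,0.8369)
P = B + 1.12·ex + -1.83·ey = (0.5613,-6.0953)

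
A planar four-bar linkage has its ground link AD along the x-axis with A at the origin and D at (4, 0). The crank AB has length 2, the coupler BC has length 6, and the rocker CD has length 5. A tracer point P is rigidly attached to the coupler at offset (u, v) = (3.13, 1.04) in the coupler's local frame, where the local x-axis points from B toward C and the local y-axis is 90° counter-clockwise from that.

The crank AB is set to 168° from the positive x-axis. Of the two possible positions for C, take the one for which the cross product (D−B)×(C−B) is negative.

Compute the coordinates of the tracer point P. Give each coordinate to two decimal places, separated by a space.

0.75 -1.48

A=(0,0), D=(4.00,0)
B = A + 2.00·(cos168°, sin168°) = (-1.9563, 0.4158)
|BD| = 5.9708
circle(B,6.00) ∩ circle(D,5.00): a=3.9065, h=4.5540
  candidates: C₊=(2.2579,4.6867) cross=27.191; C₋=(1.6236,-4.3992) cross=-27.191
  mode - wants cross < 0 → take C=(1.6236,-4.3992) (cross=-27.191)
ex = (C−B)/|BC| = (0.5967,-0.8025); ey = (0.8025,0.5967)
P = B + 3.13·ex + 1.04·ey = (0.7458,-1.4755)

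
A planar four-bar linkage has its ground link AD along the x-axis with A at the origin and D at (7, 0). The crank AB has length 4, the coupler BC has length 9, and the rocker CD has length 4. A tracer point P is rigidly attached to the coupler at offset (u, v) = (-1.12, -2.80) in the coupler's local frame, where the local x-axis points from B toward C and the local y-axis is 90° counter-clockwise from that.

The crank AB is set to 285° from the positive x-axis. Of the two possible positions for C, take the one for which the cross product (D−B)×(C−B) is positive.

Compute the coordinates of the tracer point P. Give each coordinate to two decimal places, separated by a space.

2.83 -6.29

A=(0,0), D=(7.00,0)
B = A + 4.00·(cos285°, sin285°) = (1.0353, -3.8637)
|BD| = 7.1068
circle(B,9.00) ∩ circle(D,4.00): a=8.1265, h=3.8678
  candidates: C₊=(5.7530,3.8007) cross=27.488; C₋=(9.9587,-2.6919) cross=-27.488
  mode + wants cross > 0 → take C=(5.7530,3.8007) (cross=27.488)
ex = (C−B)/|BC| = (0.5242,0.8516); ey = (-0.8516,0.5242)
P = B + -1.12·ex + -2.80·ey = (2.8326,-6.2852)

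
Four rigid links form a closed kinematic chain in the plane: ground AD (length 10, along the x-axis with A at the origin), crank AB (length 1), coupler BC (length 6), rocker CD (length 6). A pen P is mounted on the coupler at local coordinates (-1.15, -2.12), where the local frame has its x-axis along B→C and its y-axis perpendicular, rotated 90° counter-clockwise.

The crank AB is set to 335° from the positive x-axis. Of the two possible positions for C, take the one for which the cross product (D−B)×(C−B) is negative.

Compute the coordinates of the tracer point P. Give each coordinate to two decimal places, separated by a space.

A=(0,0), D=(10.00,0)
B = A + 1.00·(cos335°, sin335°) = (0.9063, -0.4226)
|BD| = 9.1035
circle(B,6.00) ∩ circle(D,6.00): a=4.5518, h=3.9092
  candidates: C₊=(5.2717,3.6936) cross=35.587; C₋=(5.6346,-4.1163) cross=-35.587
  mode - wants cross < 0 → take C=(5.6346,-4.1163) (cross=-35.587)
ex = (C−B)/|BC| = (0.7881,-0.6156); ey = (0.6156,0.7881)
P = B + -1.15·ex + -2.12·ey = (-1.3050,-1.3853)

-1.31 -1.39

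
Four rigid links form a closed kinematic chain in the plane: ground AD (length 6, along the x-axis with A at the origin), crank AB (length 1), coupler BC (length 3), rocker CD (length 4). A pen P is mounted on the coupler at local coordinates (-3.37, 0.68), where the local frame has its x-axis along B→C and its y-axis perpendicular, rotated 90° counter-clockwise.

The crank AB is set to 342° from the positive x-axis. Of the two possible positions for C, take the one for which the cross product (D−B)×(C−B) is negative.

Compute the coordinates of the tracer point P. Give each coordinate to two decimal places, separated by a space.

A=(0,0), D=(6.00,0)
B = A + 1.00·(cos342°, sin342°) = (0.9511, -0.3090)
|BD| = 5.0584
circle(B,3.00) ∩ circle(D,4.00): a=1.8373, h=2.3716
  candidates: C₊=(2.6400,2.1704) cross=11.996; C₋=(2.9298,-2.5639) cross=-11.996
  mode - wants cross < 0 → take C=(2.9298,-2.5639) (cross=-11.996)
ex = (C−B)/|BC| = (0.6596,-0.7516); ey = (0.7516,0.6596)
P = B + -3.37·ex + 0.68·ey = (-0.7606,2.6725)

-0.76 2.67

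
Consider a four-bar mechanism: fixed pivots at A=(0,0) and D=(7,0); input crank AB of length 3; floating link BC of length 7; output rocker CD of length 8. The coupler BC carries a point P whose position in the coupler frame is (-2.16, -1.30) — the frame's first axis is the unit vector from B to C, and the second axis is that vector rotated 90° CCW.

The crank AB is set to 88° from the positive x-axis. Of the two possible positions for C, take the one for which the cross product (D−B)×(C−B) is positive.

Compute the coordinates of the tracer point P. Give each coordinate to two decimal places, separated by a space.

-0.58 0.57

A=(0,0), D=(7.00,0)
B = A + 3.00·(cos88°, sin88°) = (0.1047, 2.9982)
|BD| = 7.5189
circle(B,7.00) ∩ circle(D,8.00): a=2.7620, h=6.4321
  candidates: C₊=(5.2024,7.7954) cross=48.362; C₋=(0.0728,-4.0018) cross=-48.362
  mode + wants cross > 0 → take C=(5.2024,7.7954) (cross=48.362)
ex = (C−B)/|BC| = (0.7282,0.6853); ey = (-0.6853,0.7282)
P = B + -2.16·ex + -1.30·ey = (-0.5774,0.5712)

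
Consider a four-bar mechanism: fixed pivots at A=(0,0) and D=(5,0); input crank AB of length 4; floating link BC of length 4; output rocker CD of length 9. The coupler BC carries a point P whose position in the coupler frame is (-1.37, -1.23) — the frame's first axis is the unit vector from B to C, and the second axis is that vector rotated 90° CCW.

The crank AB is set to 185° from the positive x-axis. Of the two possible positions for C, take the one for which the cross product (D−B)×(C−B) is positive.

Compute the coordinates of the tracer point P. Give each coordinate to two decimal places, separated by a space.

A=(0,0), D=(5.00,0)
B = A + 4.00·(cos185°, sin185°) = (-3.9848, -0.3486)
|BD| = 8.9915
circle(B,4.00) ∩ circle(D,9.00): a=0.8813, h=3.9017
  candidates: C₊=(-3.2555,3.5843) cross=35.082; C₋=(-2.9529,-4.2132) cross=-35.082
  mode + wants cross > 0 → take C=(-3.2555,3.5843) (cross=35.082)
ex = (C−B)/|BC| = (0.1823,0.9832); ey = (-0.9832,0.1823)
P = B + -1.37·ex + -1.23·ey = (-3.0252,-1.9199)

-3.03 -1.92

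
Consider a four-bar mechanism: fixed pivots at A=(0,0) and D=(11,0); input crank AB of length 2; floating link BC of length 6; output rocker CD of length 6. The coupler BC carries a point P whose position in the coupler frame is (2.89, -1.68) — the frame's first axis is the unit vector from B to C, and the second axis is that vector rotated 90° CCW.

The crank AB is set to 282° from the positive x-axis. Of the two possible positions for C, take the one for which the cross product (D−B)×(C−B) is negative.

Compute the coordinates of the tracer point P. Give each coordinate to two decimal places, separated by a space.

A=(0,0), D=(11.00,0)
B = A + 2.00·(cos282°, sin282°) = (0.4158, -1.9563)
|BD| = 10.7635
circle(B,6.00) ∩ circle(D,6.00): a=5.3817, h=2.6527
  candidates: C₊=(5.2258,1.6304) cross=28.553; C₋=(6.1901,-3.5867) cross=-28.553
  mode - wants cross < 0 → take C=(6.1901,-3.5867) (cross=-28.553)
ex = (C−B)/|BC| = (0.9624,-0.2717); ey = (0.2717,0.9624)
P = B + 2.89·ex + -1.68·ey = (2.7406,-4.3584)

2.74 -4.36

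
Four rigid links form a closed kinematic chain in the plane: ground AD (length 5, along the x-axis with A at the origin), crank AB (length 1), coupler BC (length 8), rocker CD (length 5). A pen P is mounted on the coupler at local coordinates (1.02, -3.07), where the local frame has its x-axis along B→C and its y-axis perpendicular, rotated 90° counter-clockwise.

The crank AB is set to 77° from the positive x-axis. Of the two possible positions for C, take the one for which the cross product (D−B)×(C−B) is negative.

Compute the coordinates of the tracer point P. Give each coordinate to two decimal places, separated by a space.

A=(0,0), D=(5.00,0)
B = A + 1.00·(cos77°, sin77°) = (0.2250, 0.9744)
|BD| = 4.8734
circle(B,8.00) ∩ circle(D,5.00): a=6.4380, h=4.7489
  candidates: C₊=(7.4824,4.3402) cross=23.144; C₋=(5.5835,-4.9658) cross=-23.144
  mode - wants cross < 0 → take C=(5.5835,-4.9658) (cross=-23.144)
ex = (C−B)/|BC| = (0.6698,-0.7425); ey = (0.7425,0.6698)
P = B + 1.02·ex + -3.07·ey = (-1.3714,-1.8393)

-1.37 -1.84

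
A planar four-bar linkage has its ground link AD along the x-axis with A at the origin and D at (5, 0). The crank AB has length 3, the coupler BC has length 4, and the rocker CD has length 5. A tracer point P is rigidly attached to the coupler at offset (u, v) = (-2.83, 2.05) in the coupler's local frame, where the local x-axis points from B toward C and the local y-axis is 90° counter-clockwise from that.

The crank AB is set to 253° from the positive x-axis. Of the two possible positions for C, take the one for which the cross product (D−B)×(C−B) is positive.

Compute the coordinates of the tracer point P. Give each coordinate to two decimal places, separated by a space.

A=(0,0), D=(5.00,0)
B = A + 3.00·(cos253°, sin253°) = (-0.8771, -2.8689)
|BD| = 6.5400
circle(B,4.00) ∩ circle(D,5.00): a=2.5819, h=3.0551
  candidates: C₊=(0.1029,1.0092) cross=19.980; C₋=(2.7833,-4.4818) cross=-19.980
  mode + wants cross > 0 → take C=(0.1029,1.0092) (cross=19.980)
ex = (C−B)/|BC| = (0.2450,0.9695); ey = (-0.9695,0.2450)
P = B + -2.83·ex + 2.05·ey = (-3.5580,-5.1104)

-3.56 -5.11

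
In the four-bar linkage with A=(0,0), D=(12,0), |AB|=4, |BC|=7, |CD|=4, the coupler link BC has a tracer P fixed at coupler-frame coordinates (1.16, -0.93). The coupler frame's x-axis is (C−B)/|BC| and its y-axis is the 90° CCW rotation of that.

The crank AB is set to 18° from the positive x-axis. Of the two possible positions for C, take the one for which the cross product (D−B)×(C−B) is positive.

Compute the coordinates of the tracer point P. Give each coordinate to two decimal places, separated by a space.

A=(0,0), D=(12.00,0)
B = A + 4.00·(cos18°, sin18°) = (3.8042, 1.2361)
|BD| = 8.2885
circle(B,7.00) ∩ circle(D,4.00): a=6.1349, h=3.3708
  candidates: C₊=(10.3733,3.6543) cross=27.939; C₋=(9.3679,-3.0120) cross=-27.939
  mode + wants cross > 0 → take C=(10.3733,3.6543) (cross=27.939)
ex = (C−B)/|BC| = (0.9384,0.3455); ey = (-0.3455,0.9384)
P = B + 1.16·ex + -0.93·ey = (5.2141,0.7641)

5.21 0.76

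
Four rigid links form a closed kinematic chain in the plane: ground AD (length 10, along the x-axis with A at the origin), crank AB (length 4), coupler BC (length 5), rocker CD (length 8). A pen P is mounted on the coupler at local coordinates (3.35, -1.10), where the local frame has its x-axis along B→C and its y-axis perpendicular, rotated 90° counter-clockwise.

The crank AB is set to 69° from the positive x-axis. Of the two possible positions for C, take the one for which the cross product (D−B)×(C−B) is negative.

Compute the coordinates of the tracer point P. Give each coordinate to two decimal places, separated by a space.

0.79 0.27

A=(0,0), D=(10.00,0)
B = A + 4.00·(cos69°, sin69°) = (1.4335, 3.7343)
|BD| = 9.3451
circle(B,5.00) ∩ circle(D,8.00): a=2.5859, h=4.2794
  candidates: C₊=(5.5140,6.6239) cross=39.991; C₋=(2.0939,-1.2219) cross=-39.991
  mode - wants cross < 0 → take C=(2.0939,-1.2219) (cross=-39.991)
ex = (C−B)/|BC| = (0.1321,-0.9912); ey = (0.9912,0.1321)
P = B + 3.35·ex + -1.10·ey = (0.7856,0.2684)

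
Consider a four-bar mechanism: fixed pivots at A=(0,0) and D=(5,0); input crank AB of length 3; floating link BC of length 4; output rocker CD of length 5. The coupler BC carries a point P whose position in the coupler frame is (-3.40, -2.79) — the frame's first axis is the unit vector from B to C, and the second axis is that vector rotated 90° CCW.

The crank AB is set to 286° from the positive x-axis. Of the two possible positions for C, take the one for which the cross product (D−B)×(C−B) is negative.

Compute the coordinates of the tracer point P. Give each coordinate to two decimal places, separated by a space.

A=(0,0), D=(5.00,0)
B = A + 3.00·(cos286°, sin286°) = (0.8269, -2.8838)
|BD| = 5.0726
circle(B,4.00) ∩ circle(D,5.00): a=1.6492, h=3.6442
  candidates: C₊=(0.1119,1.0518) cross=18.485; C₋=(4.2554,-4.9442) cross=-18.485
  mode - wants cross < 0 → take C=(4.2554,-4.9442) (cross=-18.485)
ex = (C−B)/|BC| = (0.8571,-0.5151); ey = (0.5151,0.8571)
P = B + -3.40·ex + -2.79·ey = (-3.5245,-3.5238)

-3.52 -3.52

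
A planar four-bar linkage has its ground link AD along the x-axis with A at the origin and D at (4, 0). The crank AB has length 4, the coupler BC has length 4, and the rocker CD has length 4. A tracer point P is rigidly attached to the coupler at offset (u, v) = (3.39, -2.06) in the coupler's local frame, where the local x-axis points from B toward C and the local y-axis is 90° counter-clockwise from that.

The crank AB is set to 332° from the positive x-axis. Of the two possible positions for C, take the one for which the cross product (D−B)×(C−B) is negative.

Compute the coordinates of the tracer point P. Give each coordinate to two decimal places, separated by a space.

6.92 -3.94

A=(0,0), D=(4.00,0)
B = A + 4.00·(cos332°, sin332°) = (3.5318, -1.8779)
|BD| = 1.9354
circle(B,4.00) ∩ circle(D,4.00): a=0.9677, h=3.8812
  candidates: C₊=(0.0000,0.0000) cross=7.512; C₋=(7.5318,-1.8779) cross=-7.512
  mode - wants cross < 0 → take C=(7.5318,-1.8779) (cross=-7.512)
ex = (C−B)/|BC| = (1.0000,-0.0000); ey = (0.0000,1.0000)
P = B + 3.39·ex + -2.06·ey = (6.9218,-3.9379)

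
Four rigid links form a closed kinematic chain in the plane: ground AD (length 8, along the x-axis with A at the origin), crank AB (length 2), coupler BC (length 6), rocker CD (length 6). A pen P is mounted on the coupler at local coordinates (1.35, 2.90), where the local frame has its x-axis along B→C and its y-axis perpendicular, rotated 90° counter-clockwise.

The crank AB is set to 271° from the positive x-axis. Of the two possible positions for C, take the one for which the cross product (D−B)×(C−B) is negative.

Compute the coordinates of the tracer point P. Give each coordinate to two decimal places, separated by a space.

2.74 -0.29

A=(0,0), D=(8.00,0)
B = A + 2.00·(cos271°, sin271°) = (0.0349, -1.9997)
|BD| = 8.2123
circle(B,6.00) ∩ circle(D,6.00): a=4.1061, h=4.3749
  candidates: C₊=(2.9522,3.2434) cross=35.928; C₋=(5.0827,-5.2431) cross=-35.928
  mode - wants cross < 0 → take C=(5.0827,-5.2431) (cross=-35.928)
ex = (C−B)/|BC| = (0.8413,-0.5406); ey = (0.5406,0.8413)
P = B + 1.35·ex + 2.90·ey = (2.7383,-0.2897)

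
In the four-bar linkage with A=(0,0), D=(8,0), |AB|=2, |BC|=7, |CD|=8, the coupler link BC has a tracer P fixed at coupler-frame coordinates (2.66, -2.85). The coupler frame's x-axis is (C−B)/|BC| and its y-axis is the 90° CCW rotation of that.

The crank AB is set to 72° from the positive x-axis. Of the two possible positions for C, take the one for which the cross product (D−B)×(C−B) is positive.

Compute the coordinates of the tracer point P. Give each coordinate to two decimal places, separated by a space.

4.50 2.22

A=(0,0), D=(8.00,0)
B = A + 2.00·(cos72°, sin72°) = (0.6180, 1.9021)
|BD| = 7.6231
circle(B,7.00) ∩ circle(D,8.00): a=2.8277, h=6.4034
  candidates: C₊=(4.9541,7.3975) cross=48.814; C₋=(1.7585,-5.0044) cross=-48.814
  mode + wants cross > 0 → take C=(4.9541,7.3975) (cross=48.814)
ex = (C−B)/|BC| = (0.6194,0.7850); ey = (-0.7850,0.6194)
P = B + 2.66·ex + -2.85·ey = (4.5031,2.2250)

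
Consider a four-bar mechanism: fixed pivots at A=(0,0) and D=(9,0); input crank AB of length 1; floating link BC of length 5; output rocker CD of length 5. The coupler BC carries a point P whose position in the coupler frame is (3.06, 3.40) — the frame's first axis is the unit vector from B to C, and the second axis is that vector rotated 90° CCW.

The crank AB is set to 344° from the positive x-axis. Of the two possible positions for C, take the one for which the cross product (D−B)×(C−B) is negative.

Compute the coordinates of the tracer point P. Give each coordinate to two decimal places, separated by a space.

A=(0,0), D=(9.00,0)
B = A + 1.00·(cos344°, sin344°) = (0.9613, -0.2756)
|BD| = 8.0435
circle(B,5.00) ∩ circle(D,5.00): a=4.0217, h=2.9708
  candidates: C₊=(4.8788,2.8312) cross=23.896; C₋=(5.0824,-3.1069) cross=-23.896
  mode - wants cross < 0 → take C=(5.0824,-3.1069) (cross=-23.896)
ex = (C−B)/|BC| = (0.8242,-0.5662); ey = (0.5662,0.8242)
P = B + 3.06·ex + 3.40·ey = (5.4087,0.7940)

5.41 0.79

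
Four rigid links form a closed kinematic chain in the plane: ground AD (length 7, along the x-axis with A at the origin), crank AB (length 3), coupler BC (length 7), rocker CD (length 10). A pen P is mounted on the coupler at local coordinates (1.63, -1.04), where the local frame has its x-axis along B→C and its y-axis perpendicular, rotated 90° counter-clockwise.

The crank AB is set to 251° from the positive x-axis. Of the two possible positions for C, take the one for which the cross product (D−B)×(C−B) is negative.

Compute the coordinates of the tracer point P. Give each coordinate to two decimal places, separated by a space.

A=(0,0), D=(7.00,0)
B = A + 3.00·(cos251°, sin251°) = (-0.9767, -2.8366)
|BD| = 8.4660
circle(B,7.00) ∩ circle(D,10.00): a=1.2210, h=6.8927
  candidates: C₊=(-2.1357,4.0668) cross=58.354; C₋=(2.4831,-8.9218) cross=-58.354
  mode - wants cross < 0 → take C=(2.4831,-8.9218) (cross=-58.354)
ex = (C−B)/|BC| = (0.4943,-0.8693); ey = (0.8693,0.4943)
P = B + 1.63·ex + -1.04·ey = (-1.0751,-4.7676)

-1.08 -4.77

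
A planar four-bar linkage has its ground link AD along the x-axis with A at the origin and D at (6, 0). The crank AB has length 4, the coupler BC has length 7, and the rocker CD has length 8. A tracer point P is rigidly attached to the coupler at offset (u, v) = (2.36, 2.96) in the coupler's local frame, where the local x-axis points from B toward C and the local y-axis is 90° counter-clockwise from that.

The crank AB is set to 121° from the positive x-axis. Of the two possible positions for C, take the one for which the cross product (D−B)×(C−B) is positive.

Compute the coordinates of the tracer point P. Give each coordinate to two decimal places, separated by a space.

A=(0,0), D=(6.00,0)
B = A + 4.00·(cos121°, sin121°) = (-2.0602, 3.4287)
|BD| = 8.7591
circle(B,7.00) ∩ circle(D,8.00): a=3.5233, h=6.0487
  candidates: C₊=(3.5497,7.6155) cross=52.981; C₋=(-1.1857,-3.5165) cross=-52.981
  mode + wants cross > 0 → take C=(3.5497,7.6155) (cross=52.981)
ex = (C−B)/|BC| = (0.8014,0.5981); ey = (-0.5981,0.8014)
P = B + 2.36·ex + 2.96·ey = (-1.9393,7.2124)

-1.94 7.21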